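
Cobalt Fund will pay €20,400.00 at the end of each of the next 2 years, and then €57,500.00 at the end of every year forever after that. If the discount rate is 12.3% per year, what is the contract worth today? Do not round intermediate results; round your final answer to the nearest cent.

PV of 2-year annuity: €20,400.00 × [1 − (1+0.123)^−2] / 0.123 = 34341.60978
Perpetuity value at year 2: €57,500.00 / 0.123 = 467479.67480
PV of perpetuity: 467479.67480 / (1+0.123)^2 = 370683.47076
Total PV = 34341.60978 + 370683.47076 = 405025.08054

€405025.08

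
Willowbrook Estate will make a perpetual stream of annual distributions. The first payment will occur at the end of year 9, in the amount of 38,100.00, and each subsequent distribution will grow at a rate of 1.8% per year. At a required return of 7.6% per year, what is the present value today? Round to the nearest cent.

Value at end of year 8: C₁ / (r − g) = 38,100.00 / (0.076 − 0.018) = 656,896.5517
Discount to today: PV = 656,896.5517 / (1 + 0.076)^8 = 656,896.5517 / 1.796794 = 365,593.79

365593.79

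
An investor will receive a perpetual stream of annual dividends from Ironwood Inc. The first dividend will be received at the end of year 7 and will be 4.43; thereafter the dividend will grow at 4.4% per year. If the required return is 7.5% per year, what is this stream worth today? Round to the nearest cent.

92.60

Value at end of year 6: C₁ / (r − g) = 4.43 / (0.075 − 0.044) = 142.9032
Discount to today: PV = 142.9032 / (1 + 0.075)^6 = 142.9032 / 1.543302 = 92.60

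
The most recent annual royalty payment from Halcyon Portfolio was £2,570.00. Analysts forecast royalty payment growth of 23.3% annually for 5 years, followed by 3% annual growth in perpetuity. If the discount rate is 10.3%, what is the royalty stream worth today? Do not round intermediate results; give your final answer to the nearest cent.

£81470.98

D_1 = 3168.81000
D_2 = 3907.14273
D_3 = 4817.50699
D_4 = 5939.98611
D_5 = 7324.00288
Terminal value at year 5: TV = D_5×(1+g_2)/(r−g_2) = 7543.72296/0.073 = 103338.67075
P_0 = D_1/(1+r)^1 + D_2/(1+r)^2 + D_3/(1+r)^3 + D_4/(1+r)^4 + D_5/(1+r)^5 + TV/(1+r)^5
    = 2872.90118 + 3211.50241 + 3590.01130 + 4013.13140 + 4486.12060 + 63297.31800 = 81470.98488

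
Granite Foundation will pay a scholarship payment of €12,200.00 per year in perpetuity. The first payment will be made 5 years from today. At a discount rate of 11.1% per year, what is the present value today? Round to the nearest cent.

Value at end of year 4: C / r = €12,200.00 / 0.111 = €109,909.9099
Discount to today: PV = €109,909.9099 / (1 + 0.111)^4 = €109,909.9099 / 1.523548 = €72,140.74

€72140.74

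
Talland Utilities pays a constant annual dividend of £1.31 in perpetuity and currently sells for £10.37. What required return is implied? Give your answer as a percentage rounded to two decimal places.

12.63%

P = C/r ⇒ r = C/P = £1.31/£10.37 = 0.126326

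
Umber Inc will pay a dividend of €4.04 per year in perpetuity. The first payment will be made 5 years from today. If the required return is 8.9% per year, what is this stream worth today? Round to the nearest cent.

€32.28

Value at end of year 4: C / r = €4.04 / 0.089 = €45.3933
Discount to today: PV = €45.3933 / (1 + 0.089)^4 = €45.3933 / 1.406409 = €32.28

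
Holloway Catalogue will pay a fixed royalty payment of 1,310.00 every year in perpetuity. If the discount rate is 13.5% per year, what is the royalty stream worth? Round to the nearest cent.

9703.70

Level perpetuity: PV = C / r = 1,310.00 / 0.135 = 9,703.70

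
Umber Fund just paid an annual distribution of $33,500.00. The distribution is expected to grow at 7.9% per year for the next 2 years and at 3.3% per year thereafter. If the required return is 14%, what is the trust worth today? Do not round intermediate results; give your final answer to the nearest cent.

D_1 = 36146.50000
D_2 = 39002.07350
Terminal value at year 2: TV = D_2×(1+g_2)/(r−g_2) = 40289.14193/0.107 = 376534.03669
P_0 = D_1/(1+r)^1 + D_2/(1+r)^2 + TV/(1+r)^2
    = 31707.45614 + 30010.82910 + 289730.71459 = 351448.99984

$351449.00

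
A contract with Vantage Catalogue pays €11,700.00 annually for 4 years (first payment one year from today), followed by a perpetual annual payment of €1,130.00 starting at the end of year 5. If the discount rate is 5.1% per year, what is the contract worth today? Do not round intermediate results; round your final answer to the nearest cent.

€59550.66

PV of 4-year annuity: €11,700.00 × [1 − (1+0.051)^−4] / 0.051 = 41391.42997
Perpetuity value at year 4: €1,130.00 / 0.051 = 22156.86275
PV of perpetuity: 22156.86275 / (1+0.051)^4 = 18159.22891
Total PV = 41391.42997 + 18159.22891 = 59550.65888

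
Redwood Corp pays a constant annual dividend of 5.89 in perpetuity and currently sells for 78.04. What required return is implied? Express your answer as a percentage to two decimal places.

7.55%

P = C/r ⇒ r = C/P = 5.89/78.04 = 0.075474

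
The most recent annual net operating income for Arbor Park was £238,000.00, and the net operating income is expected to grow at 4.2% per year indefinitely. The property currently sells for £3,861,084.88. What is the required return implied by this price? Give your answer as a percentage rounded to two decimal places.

10.62%

D₁ = £238,000.00 × 1.042 = £247,996.0000
P = D₁/(r − g) ⇒ r = D₁/P + g = £247,996.0000/£3,861,084.88 + 0.042 = 0.064230 + 0.042 = 0.106230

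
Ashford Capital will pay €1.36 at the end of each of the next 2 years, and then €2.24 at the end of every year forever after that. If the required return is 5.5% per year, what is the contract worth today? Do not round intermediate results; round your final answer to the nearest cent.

PV of 2-year annuity: €1.36 × [1 − (1+0.055)^−2] / 0.055 = 2.51099
Perpetuity value at year 2: €2.24 / 0.055 = 40.72727
PV of perpetuity: 40.72727 / (1+0.055)^2 = 36.59152
Total PV = 2.51099 + 36.59152 = 39.10251

€39.10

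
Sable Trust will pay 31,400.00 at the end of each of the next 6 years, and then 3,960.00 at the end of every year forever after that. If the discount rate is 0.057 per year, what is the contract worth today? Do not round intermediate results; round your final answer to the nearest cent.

205686.30

PV of 6-year annuity: 31,400.00 × [1 − (1+0.057)^−6] / 0.057 = 155870.12328
Perpetuity value at year 6: 3,960.00 / 0.057 = 69473.68421
PV of perpetuity: 69473.68421 / (1+0.057)^6 = 49816.17822
Total PV = 155870.12328 + 49816.17822 = 205686.30149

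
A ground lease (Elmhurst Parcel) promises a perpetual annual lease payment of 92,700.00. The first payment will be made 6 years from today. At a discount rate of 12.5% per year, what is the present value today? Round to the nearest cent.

411535.31

Value at end of year 5: C / r = 92,700.00 / 0.125 = 741,600.0000
Discount to today: PV = 741,600.0000 / (1 + 0.125)^5 = 741,600.0000 / 1.802032 = 411,535.31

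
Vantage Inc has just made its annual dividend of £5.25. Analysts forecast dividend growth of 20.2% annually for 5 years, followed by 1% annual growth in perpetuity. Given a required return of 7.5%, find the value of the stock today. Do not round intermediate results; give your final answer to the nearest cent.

D_1 = 6.31050
D_2 = 7.58522
D_3 = 9.11744
D_4 = 10.95916
D_5 = 13.17291
Terminal value at year 5: TV = D_5×(1+g_2)/(r−g_2) = 13.30464/0.065 = 204.68672
P_0 = D_1/(1+r)^1 + D_2/(1+r)^2 + D_3/(1+r)^3 + D_4/(1+r)^4 + D_5/(1+r)^5 + TV/(1+r)^5
    = 5.87023 + 6.56374 + 7.33918 + 8.20622 + 9.17570 + 142.57630 = 179.73137

£179.73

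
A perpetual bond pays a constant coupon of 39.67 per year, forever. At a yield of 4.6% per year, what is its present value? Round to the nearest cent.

862.39

Level perpetuity: PV = C / r = 39.67 / 0.046 = 862.39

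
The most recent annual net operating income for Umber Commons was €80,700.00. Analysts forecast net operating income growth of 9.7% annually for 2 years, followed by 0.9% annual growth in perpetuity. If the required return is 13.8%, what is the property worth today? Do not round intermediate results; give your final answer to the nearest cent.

D_1 = 88527.90000
D_2 = 97115.10630
Terminal value at year 2: TV = D_2×(1+g_2)/(r−g_2) = 97989.14226/0.129 = 759605.75393
P_0 = D_1/(1+r)^1 + D_2/(1+r)^2 + TV/(1+r)^2
    = 77792.53076 + 74989.81216 + 586548.22070 = 739330.56362

€739330.56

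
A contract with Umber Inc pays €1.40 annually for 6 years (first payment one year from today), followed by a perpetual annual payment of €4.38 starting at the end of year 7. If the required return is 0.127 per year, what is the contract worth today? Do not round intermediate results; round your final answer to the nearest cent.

€22.48

PV of 6-year annuity: €1.40 × [1 − (1+0.127)^−6] / 0.127 = 5.64364
Perpetuity value at year 6: €4.38 / 0.127 = 34.48819
PV of perpetuity: 34.48819 / (1+0.127)^6 = 16.83166
Total PV = 5.64364 + 16.83166 = 22.47530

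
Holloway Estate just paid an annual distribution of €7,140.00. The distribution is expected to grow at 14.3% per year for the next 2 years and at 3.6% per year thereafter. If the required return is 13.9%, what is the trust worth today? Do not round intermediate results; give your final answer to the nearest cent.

€86676.53

D_1 = 8161.02000
D_2 = 9328.04586
Terminal value at year 2: TV = D_2×(1+g_2)/(r−g_2) = 9663.85551/0.103 = 93823.83991
P_0 = D_1/(1+r)^1 + D_2/(1+r)^2 + TV/(1+r)^2
    = 7165.07463 + 7190.23731 + 72321.22190 = 86676.53384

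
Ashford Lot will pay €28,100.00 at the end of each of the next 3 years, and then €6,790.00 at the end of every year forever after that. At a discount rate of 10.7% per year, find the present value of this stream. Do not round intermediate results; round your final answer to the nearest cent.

PV of 3-year annuity: €28,100.00 × [1 − (1+0.107)^−3] / 0.107 = 69028.26679
Perpetuity value at year 3: €6,790.00 / 0.107 = 63457.94393
PV of perpetuity: 63457.94393 / (1+0.107)^3 = 46778.15989
Total PV = 69028.26679 + 46778.15989 = 115806.42667

€115806.43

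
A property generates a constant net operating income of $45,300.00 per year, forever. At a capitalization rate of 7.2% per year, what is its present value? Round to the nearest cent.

Level perpetuity: PV = C / r = $45,300.00 / 0.072 = $629,166.67

$629166.67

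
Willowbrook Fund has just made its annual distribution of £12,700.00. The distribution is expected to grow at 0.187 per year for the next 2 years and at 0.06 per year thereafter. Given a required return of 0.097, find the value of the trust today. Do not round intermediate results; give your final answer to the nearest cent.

£454597.98

D_1 = 15074.90000
D_2 = 17893.90630
Terminal value at year 2: TV = D_2×(1+g_2)/(r−g_2) = 18967.54068/0.037 = 512636.23454
P_0 = D_1/(1+r)^1 + D_2/(1+r)^2 + TV/(1+r)^2
    = 13741.93254 + 14869.34725 + 425986.70489 = 454597.98468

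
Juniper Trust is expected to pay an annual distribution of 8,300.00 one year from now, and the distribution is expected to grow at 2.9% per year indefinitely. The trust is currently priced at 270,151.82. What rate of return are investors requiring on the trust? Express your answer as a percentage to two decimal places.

5.97%

P = D₁/(r − g) ⇒ r = D₁/P + g = 8,300.0000/270,151.82 + 0.029 = 0.030723 + 0.029 = 0.059723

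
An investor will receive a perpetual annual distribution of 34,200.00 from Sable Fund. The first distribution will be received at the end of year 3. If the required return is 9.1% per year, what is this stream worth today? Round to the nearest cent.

Value at end of year 2: C / r = 34,200.00 / 0.091 = 375,824.1758
Discount to today: PV = 375,824.1758 / (1 + 0.091)^2 = 375,824.1758 / 1.190281 = 315,744.08

315744.08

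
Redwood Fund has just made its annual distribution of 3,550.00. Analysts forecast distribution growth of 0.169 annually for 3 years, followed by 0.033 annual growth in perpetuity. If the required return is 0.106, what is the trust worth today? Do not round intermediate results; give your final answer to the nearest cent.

71227.68

D_1 = 4149.95000
D_2 = 4851.29155
D_3 = 5671.15982
Terminal value at year 3: TV = D_3×(1+g_2)/(r−g_2) = 5858.30810/0.073 = 80250.79584
P_0 = D_1/(1+r)^1 + D_2/(1+r)^2 + D_3/(1+r)^3 + TV/(1+r)^3
    = 3752.21519 + 3965.94897 + 4191.85745 + 59317.65408 = 71227.67569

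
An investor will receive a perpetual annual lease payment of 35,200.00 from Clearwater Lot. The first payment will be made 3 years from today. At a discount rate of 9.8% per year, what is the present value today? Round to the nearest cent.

Value at end of year 2: C / r = 35,200.00 / 0.098 = 359,183.6735
Discount to today: PV = 359,183.6735 / (1 + 0.098)^2 = 359,183.6735 / 1.205604 = 297,928.40

297928.40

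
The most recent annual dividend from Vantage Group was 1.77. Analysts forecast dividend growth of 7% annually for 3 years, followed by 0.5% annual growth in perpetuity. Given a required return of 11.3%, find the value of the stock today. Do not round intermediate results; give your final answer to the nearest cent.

D_1 = 1.89390
D_2 = 2.02647
D_3 = 2.16833
Terminal value at year 3: TV = D_3×(1+g_2)/(r−g_2) = 2.17917/0.108 = 20.17748
P_0 = D_1/(1+r)^1 + D_2/(1+r)^2 + D_3/(1+r)^3 + TV/(1+r)^3
    = 1.70162 + 1.63588 + 1.57268 + 14.63462 = 19.54479

19.54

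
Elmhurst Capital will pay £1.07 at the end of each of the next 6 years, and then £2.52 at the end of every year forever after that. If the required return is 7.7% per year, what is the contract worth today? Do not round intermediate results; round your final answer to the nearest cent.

PV of 6-year annuity: £1.07 × [1 − (1+0.077)^−6] / 0.077 = 4.99182
Perpetuity value at year 6: £2.52 / 0.077 = 32.72727
PV of perpetuity: 32.72727 / (1+0.077)^6 = 20.97083
Total PV = 4.99182 + 20.97083 = 25.96265

£25.96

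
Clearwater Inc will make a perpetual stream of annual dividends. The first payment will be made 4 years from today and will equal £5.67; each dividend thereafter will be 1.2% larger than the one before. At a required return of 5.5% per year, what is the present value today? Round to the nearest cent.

£112.29

Value at end of year 3: C₁ / (r − g) = £5.67 / (0.055 − 0.012) = £131.8605
Discount to today: PV = £131.8605 / (1 + 0.055)^3 = £131.8605 / 1.174241 = £112.29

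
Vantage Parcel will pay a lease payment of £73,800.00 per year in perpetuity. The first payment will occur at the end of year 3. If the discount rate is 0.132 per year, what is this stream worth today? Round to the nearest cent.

Value at end of year 2: C / r = £73,800.00 / 0.132 = £559,090.9091
Discount to today: PV = £559,090.9091 / (1 + 0.132)^2 = £559,090.9091 / 1.281424 = £436,304.38

£436304.38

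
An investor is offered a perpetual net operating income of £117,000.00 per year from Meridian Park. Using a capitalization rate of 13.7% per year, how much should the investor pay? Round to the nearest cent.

£854014.60

Level perpetuity: PV = C / r = £117,000.00 / 0.137 = £854,014.60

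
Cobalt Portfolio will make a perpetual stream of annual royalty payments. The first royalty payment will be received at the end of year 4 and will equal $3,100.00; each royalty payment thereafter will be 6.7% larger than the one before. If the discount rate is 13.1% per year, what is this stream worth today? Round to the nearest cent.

Value at end of year 3: C₁ / (r − g) = $3,100.00 / (0.131 − 0.067) = $48,437.5000
Discount to today: PV = $48,437.5000 / (1 + 0.131)^3 = $48,437.5000 / 1.446731 = $33,480.65

$33480.65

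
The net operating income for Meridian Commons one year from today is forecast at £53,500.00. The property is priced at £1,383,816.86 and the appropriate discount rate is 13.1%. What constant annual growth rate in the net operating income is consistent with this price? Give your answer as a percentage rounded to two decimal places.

9.23%

P = D₁/(r−g) ⇒ g = r − D₁/P = 0.131 − £53,500.00/£1,383,816.86 = 0.092339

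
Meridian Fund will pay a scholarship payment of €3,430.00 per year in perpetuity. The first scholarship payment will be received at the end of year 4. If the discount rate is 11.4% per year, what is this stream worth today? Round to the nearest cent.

€21763.75

Value at end of year 3: C / r = €3,430.00 / 0.114 = €30,087.7193
Discount to today: PV = €30,087.7193 / (1 + 0.114)^3 = €30,087.7193 / 1.382470 = €21,763.75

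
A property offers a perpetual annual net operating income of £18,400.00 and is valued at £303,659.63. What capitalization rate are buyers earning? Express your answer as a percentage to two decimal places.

P = C/r ⇒ r = C/P = £18,400.00/£303,659.63 = 0.060594

6.06%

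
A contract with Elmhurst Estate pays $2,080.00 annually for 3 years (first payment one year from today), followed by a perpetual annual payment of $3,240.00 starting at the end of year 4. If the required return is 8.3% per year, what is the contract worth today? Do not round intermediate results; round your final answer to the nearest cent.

$36062.82

PV of 3-year annuity: $2,080.00 × [1 − (1+0.083)^−3] / 0.083 = 5331.47719
Perpetuity value at year 3: $3,240.00 / 0.083 = 39036.14458
PV of perpetuity: 39036.14458 / (1+0.083)^3 = 30731.34357
Total PV = 5331.47719 + 30731.34357 = 36062.82076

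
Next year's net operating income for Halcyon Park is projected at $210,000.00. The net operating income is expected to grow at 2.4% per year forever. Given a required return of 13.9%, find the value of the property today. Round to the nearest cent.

Growing perpetuity: P = D₁ / (r − g) = $210,000.0000 / (0.139 − 0.024) = $1,826,086.96

$1826086.96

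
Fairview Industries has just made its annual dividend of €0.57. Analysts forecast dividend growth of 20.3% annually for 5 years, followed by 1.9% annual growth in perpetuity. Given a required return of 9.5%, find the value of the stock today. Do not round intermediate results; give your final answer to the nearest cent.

D_1 = 0.68571
D_2 = 0.82491
D_3 = 0.99237
D_4 = 1.19382
D_5 = 1.43616
Terminal value at year 5: TV = D_5×(1+g_2)/(r−g_2) = 1.46345/0.076 = 19.25589
P_0 = D_1/(1+r)^1 + D_2/(1+r)^2 + D_3/(1+r)^3 + D_4/(1+r)^4 + D_5/(1+r)^5 + TV/(1+r)^5
    = 0.62622 + 0.68798 + 0.75584 + 0.83039 + 0.91229 + 12.23187 = 16.04459

€16.04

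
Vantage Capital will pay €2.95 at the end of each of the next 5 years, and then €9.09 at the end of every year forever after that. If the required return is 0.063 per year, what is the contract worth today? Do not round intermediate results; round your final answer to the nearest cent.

PV of 5-year annuity: €2.95 × [1 − (1+0.063)^−5] / 0.063 = 12.32571
Perpetuity value at year 5: €9.09 / 0.063 = 144.28571
PV of perpetuity: 144.28571 / (1+0.063)^5 = 106.30581
Total PV = 12.32571 + 106.30581 = 118.63152

€118.63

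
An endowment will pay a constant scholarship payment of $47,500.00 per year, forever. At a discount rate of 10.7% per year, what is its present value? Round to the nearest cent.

Level perpetuity: PV = C / r = $47,500.00 / 0.107 = $443,925.23

$443925.23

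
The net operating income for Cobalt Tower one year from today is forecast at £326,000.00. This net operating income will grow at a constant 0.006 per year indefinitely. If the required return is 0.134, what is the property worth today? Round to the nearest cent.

£2546875.00

Growing perpetuity: P = D₁ / (r − g) = £326,000.0000 / (0.134 − 0.006) = £2,546,875.00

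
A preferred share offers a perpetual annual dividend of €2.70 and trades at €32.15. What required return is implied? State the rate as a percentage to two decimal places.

8.40%

P = C/r ⇒ r = C/P = €2.70/€32.15 = 0.083981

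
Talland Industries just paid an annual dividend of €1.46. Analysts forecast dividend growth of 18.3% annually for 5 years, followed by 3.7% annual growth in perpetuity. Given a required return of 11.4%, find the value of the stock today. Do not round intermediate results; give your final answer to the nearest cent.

D_1 = 1.72718
D_2 = 2.04325
D_3 = 2.41717
D_4 = 2.85951
D_5 = 3.38280
Terminal value at year 5: TV = D_5×(1+g_2)/(r−g_2) = 3.50797/0.077 = 45.55800
P_0 = D_1/(1+r)^1 + D_2/(1+r)^2 + D_3/(1+r)^3 + D_4/(1+r)^4 + D_5/(1+r)^5 + TV/(1+r)^5
    = 1.55043 + 1.64646 + 1.74844 + 1.85674 + 1.97174 + 26.55453 = 35.32835

€35.33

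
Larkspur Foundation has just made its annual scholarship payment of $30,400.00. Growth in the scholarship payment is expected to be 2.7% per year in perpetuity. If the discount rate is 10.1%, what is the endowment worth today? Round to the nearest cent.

$421902.70

D₁ = D₀ × (1 + g) = $30,400.00 × 1.027 = $31,220.8000
Growing perpetuity: P = D₁ / (r − g) = $31,220.8000 / (0.101 − 0.027) = $421,902.70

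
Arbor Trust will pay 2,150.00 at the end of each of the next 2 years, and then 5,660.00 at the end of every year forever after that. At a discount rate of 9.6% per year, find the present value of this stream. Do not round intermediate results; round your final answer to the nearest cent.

52833.74

PV of 2-year annuity: 2,150.00 × [1 − (1+0.096)^−2] / 0.096 = 3751.53178
Perpetuity value at year 2: 5,660.00 / 0.096 = 58958.33333
PV of perpetuity: 58958.33333 / (1+0.096)^2 = 49082.20781
Total PV = 3751.53178 + 49082.20781 = 52833.73959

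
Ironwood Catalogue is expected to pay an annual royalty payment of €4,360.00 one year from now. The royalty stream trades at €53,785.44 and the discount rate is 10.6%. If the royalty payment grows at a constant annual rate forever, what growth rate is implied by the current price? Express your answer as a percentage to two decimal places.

2.49%

P = D₁/(r−g) ⇒ g = r − D₁/P = 0.106 − €4,360.00/€53,785.44 = 0.024937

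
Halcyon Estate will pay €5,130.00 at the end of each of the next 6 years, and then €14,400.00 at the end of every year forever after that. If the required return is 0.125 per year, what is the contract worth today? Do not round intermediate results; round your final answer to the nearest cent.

€77620.92

PV of 6-year annuity: €5,130.00 × [1 − (1+0.125)^−6] / 0.125 = 20796.19164
Perpetuity value at year 6: €14,400.00 / 0.125 = 115200.00000
PV of perpetuity: 115200.00000 / (1+0.125)^6 = 56824.72523
Total PV = 20796.19164 + 56824.72523 = 77620.91687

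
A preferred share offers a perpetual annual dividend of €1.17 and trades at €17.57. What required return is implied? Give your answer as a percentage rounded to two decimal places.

P = C/r ⇒ r = C/P = €1.17/€17.57 = 0.066591

6.66%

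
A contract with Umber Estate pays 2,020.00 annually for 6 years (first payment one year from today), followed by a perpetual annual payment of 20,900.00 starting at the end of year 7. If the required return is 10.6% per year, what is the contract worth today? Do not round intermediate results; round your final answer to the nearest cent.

116368.37

PV of 6-year annuity: 2,020.00 × [1 − (1+0.106)^−6] / 0.106 = 8645.06928
Perpetuity value at year 6: 20,900.00 / 0.106 = 197169.81132
PV of perpetuity: 197169.81132 / (1+0.106)^6 = 107723.30245
Total PV = 8645.06928 + 107723.30245 = 116368.37173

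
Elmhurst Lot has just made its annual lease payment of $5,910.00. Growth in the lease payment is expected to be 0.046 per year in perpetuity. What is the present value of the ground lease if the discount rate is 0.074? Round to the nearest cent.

D₁ = D₀ × (1 + g) = $5,910.00 × 1.046 = $6,181.8600
Growing perpetuity: P = D₁ / (r − g) = $6,181.8600 / (0.074 − 0.046) = $220,780.71

$220780.71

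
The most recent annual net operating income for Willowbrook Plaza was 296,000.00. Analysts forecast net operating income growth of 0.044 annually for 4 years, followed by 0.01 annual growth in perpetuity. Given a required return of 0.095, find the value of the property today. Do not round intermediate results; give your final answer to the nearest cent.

D_1 = 309024.00000
D_2 = 322621.05600
D_3 = 336816.38246
D_4 = 351636.30329
Terminal value at year 4: TV = D_4×(1+g_2)/(r−g_2) = 355152.66633/0.085 = 4178266.66265
P_0 = D_1/(1+r)^1 + D_2/(1+r)^2 + D_3/(1+r)^3 + D_4/(1+r)^4 + TV/(1+r)^4
    = 282213.69863 + 269069.49897 + 256537.49491 + 244589.17323 + 2906294.88186 = 3958704.74759

3958704.75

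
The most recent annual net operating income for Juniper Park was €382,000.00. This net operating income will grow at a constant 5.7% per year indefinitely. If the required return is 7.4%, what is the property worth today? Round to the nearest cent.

D₁ = D₀ × (1 + g) = €382,000.00 × 1.057 = €403,774.0000
Growing perpetuity: P = D₁ / (r − g) = €403,774.0000 / (0.074 − 0.057) = €23,751,411.76

€23751411.76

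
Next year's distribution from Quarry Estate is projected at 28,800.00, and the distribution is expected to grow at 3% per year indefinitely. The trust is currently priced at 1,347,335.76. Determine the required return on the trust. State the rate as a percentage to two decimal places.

P = D₁/(r − g) ⇒ r = D₁/P + g = 28,800.0000/1,347,335.76 + 0.03 = 0.021376 + 0.03 = 0.051376

5.14%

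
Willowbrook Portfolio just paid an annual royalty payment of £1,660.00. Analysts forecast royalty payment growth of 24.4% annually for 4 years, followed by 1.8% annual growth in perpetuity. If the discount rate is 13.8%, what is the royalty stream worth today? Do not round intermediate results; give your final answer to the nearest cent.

D_1 = 2065.04000
D_2 = 2568.90976
D_3 = 3195.72374
D_4 = 3975.48033
Terminal value at year 4: TV = D_4×(1+g_2)/(r−g_2) = 4047.03898/0.12 = 33725.32484
P_0 = D_1/(1+r)^1 + D_2/(1+r)^2 + D_3/(1+r)^3 + D_4/(1+r)^4 + TV/(1+r)^4
    = 1814.62214 + 1983.64670 + 2168.41520 + 2370.39412 + 20108.84345 = 28445.92162

£28445.92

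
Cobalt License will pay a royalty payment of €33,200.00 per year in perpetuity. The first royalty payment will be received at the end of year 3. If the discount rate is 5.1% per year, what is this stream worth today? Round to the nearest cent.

Value at end of year 2: C / r = €33,200.00 / 0.051 = €650,980.3922
Discount to today: PV = €650,980.3922 / (1 + 0.051)^2 = €650,980.3922 / 1.104601 = €589,335.33

€589335.33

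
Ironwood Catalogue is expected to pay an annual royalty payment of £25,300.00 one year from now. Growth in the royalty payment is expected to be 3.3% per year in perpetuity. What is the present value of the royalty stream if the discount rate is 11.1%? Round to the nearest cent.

£324358.97

Growing perpetuity: P = D₁ / (r − g) = £25,300.0000 / (0.111 − 0.033) = £324,358.97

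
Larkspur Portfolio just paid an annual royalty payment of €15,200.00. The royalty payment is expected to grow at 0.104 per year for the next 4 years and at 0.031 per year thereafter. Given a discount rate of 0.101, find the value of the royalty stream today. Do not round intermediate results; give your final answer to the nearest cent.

€287539.62

D_1 = 16780.80000
D_2 = 18526.00320
D_3 = 20452.70753
D_4 = 22579.78912
Terminal value at year 4: TV = D_4×(1+g_2)/(r−g_2) = 23279.76258/0.07 = 332568.03684
P_0 = D_1/(1+r)^1 + D_2/(1+r)^2 + D_3/(1+r)^3 + D_4/(1+r)^4 + TV/(1+r)^4
    = 15241.41689 + 15282.94664 + 15324.58955 + 15366.34592 + 226324.32350 = 287539.62250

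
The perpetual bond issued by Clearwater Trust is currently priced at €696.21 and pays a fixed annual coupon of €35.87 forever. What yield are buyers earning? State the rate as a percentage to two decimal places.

5.15%

P = C/r ⇒ r = C/P = €35.87/€696.21 = 0.051522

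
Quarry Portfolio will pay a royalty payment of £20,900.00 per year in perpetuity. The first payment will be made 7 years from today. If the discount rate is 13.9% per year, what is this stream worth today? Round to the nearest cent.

£68863.51

Value at end of year 6: C / r = £20,900.00 / 0.139 = £150,359.7122
Discount to today: PV = £150,359.7122 / (1 + 0.139)^6 = £150,359.7122 / 2.183445 = £68,863.51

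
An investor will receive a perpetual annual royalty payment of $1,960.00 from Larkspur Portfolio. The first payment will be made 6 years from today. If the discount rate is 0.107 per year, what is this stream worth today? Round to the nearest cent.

$11018.80

Value at end of year 5: C / r = $1,960.00 / 0.107 = $18,317.7570
Discount to today: PV = $18,317.7570 / (1 + 0.107)^5 = $18,317.7570 / 1.662410 = $11,018.80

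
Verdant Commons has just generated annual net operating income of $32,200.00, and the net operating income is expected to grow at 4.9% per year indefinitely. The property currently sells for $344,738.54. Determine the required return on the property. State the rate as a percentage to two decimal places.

14.70%

D₁ = $32,200.00 × 1.049 = $33,777.8000
P = D₁/(r − g) ⇒ r = D₁/P + g = $33,777.8000/$344,738.54 + 0.049 = 0.097981 + 0.049 = 0.146981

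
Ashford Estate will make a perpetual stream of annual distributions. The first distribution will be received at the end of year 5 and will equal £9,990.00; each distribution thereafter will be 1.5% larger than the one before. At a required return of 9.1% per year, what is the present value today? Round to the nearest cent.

Value at end of year 4: C₁ / (r − g) = £9,990.00 / (0.091 − 0.015) = £131,447.3684
Discount to today: PV = £131,447.3684 / (1 + 0.091)^4 = £131,447.3684 / 1.416769 = £92,779.68

£92779.68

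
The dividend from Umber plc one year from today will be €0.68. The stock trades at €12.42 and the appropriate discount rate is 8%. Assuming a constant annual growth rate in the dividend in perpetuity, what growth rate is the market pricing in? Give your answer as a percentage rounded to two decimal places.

2.52%

P = D₁/(r−g) ⇒ g = r − D₁/P = 0.08 − €0.68/€12.42 = 0.025250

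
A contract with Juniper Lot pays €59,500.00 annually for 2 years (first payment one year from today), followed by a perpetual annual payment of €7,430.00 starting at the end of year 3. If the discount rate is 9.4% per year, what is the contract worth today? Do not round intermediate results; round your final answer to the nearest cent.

€170144.91

PV of 2-year annuity: €59,500.00 × [1 − (1+0.094)^−2] / 0.094 = 104101.98223
Perpetuity value at year 2: €7,430.00 / 0.094 = 79042.55319
PV of perpetuity: 79042.55319 / (1+0.094)^2 = 66042.92751
Total PV = 104101.98223 + 66042.92751 = 170144.90974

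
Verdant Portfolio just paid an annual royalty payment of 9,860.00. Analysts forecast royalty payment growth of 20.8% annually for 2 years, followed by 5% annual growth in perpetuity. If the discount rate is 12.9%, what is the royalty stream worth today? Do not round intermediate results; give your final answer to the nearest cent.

171870.51

D_1 = 11910.88000
D_2 = 14388.34304
Terminal value at year 2: TV = D_2×(1+g_2)/(r−g_2) = 15107.76019/0.079 = 191237.47078
P_0 = D_1/(1+r)^1 + D_2/(1+r)^2 + TV/(1+r)^2
    = 10549.93800 + 11288.15332 + 150032.41759 = 171870.50891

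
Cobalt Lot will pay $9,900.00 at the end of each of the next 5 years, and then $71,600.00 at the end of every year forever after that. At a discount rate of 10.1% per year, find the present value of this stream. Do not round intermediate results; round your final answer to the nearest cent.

PV of 5-year annuity: $9,900.00 × [1 − (1+0.101)^−5] / 0.101 = 37433.11207
Perpetuity value at year 5: $71,600.00 / 0.101 = 708910.89109
PV of perpetuity: 708910.89109 / (1+0.101)^5 = 438182.52504
Total PV = 37433.11207 + 438182.52504 = 475615.63710

$475615.64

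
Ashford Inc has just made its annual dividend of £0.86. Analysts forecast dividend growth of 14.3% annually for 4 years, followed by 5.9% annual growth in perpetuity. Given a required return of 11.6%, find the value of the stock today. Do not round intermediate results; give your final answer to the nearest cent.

D_1 = 0.98298
D_2 = 1.12355
D_3 = 1.28421
D_4 = 1.46786
Terminal value at year 4: TV = D_4×(1+g_2)/(r−g_2) = 1.55446/0.057 = 27.27121
P_0 = D_1/(1+r)^1 + D_2/(1+r)^2 + D_3/(1+r)^3 + D_4/(1+r)^4 + TV/(1+r)^4
    = 0.88081 + 0.90212 + 0.92394 + 0.94630 + 17.58117 = 21.23433

£21.23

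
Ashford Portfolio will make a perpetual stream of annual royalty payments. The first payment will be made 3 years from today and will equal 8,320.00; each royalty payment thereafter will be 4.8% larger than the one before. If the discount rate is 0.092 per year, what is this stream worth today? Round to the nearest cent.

Value at end of year 2: C₁ / (r − g) = 8,320.00 / (0.092 − 0.048) = 189,090.9091
Discount to today: PV = 189,090.9091 / (1 + 0.092)^2 = 189,090.9091 / 1.192464 = 158,571.59

158571.59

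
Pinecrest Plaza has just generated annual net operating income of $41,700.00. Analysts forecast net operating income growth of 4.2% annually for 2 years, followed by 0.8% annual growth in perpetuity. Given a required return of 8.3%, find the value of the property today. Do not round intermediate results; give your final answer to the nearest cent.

$597540.34

D_1 = 43451.40000
D_2 = 45276.35880
Terminal value at year 2: TV = D_2×(1+g_2)/(r−g_2) = 45638.56967/0.075 = 608514.26227
P_0 = D_1/(1+r)^1 + D_2/(1+r)^2 + TV/(1+r)^2
    = 40121.32964 + 38602.42427 + 518816.58219 = 597540.33610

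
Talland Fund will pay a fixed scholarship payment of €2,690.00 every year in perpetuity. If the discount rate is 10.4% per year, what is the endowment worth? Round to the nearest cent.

Level perpetuity: PV = C / r = €2,690.00 / 0.104 = €25,865.38

€25865.38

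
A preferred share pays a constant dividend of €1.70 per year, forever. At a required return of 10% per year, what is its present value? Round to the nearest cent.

€17.00

Level perpetuity: PV = C / r = €1.70 / 0.1 = €17.00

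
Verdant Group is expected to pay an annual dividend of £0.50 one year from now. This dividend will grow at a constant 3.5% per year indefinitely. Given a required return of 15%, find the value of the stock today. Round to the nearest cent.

£4.35

Growing perpetuity: P = D₁ / (r − g) = £0.5000 / (0.15 − 0.035) = £4.35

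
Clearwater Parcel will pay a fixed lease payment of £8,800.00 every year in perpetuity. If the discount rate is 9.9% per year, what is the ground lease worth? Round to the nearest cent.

£88888.89

Level perpetuity: PV = C / r = £8,800.00 / 0.099 = £88,888.89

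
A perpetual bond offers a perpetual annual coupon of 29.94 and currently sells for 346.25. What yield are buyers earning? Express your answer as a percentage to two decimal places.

P = C/r ⇒ r = C/P = 29.94/346.25 = 0.086469

8.65%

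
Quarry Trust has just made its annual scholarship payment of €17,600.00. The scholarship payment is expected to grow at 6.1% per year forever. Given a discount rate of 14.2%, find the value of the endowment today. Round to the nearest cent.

D₁ = D₀ × (1 + g) = €17,600.00 × 1.061 = €18,673.6000
Growing perpetuity: P = D₁ / (r − g) = €18,673.6000 / (0.142 − 0.061) = €230,538.27

€230538.27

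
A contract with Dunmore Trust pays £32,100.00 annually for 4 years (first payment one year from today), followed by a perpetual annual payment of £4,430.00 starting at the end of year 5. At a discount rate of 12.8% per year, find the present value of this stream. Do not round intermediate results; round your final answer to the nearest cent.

PV of 4-year annuity: £32,100.00 × [1 − (1+0.128)^−4] / 0.128 = 95878.66540
Perpetuity value at year 4: £4,430.00 / 0.128 = 34609.37500
PV of perpetuity: 34609.37500 / (1+0.128)^4 = 21377.52180
Total PV = 95878.66540 + 21377.52180 = 117256.18720

£117256.19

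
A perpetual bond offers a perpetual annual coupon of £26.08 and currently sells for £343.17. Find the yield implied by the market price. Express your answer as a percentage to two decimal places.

7.60%

P = C/r ⇒ r = C/P = £26.08/£343.17 = 0.075997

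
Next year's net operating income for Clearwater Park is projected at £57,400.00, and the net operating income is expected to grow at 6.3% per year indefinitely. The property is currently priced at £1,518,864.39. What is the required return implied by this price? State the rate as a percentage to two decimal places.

P = D₁/(r − g) ⇒ r = D₁/P + g = £57,400.0000/£1,518,864.39 + 0.063 = 0.037791 + 0.063 = 0.100791

10.08%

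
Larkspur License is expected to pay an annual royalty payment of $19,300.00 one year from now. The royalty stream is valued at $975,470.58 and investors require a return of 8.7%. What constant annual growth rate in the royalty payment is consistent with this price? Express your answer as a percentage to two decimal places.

P = D₁/(r−g) ⇒ g = r − D₁/P = 0.087 − $19,300.00/$975,470.58 = 0.067215

6.72%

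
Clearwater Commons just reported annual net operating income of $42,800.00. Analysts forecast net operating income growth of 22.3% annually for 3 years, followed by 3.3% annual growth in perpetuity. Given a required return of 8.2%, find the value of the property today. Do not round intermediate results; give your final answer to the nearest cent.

$1467870.25

D_1 = 52344.40000
D_2 = 64017.20120
D_3 = 78293.03707
Terminal value at year 3: TV = D_3×(1+g_2)/(r−g_2) = 80876.70729/0.049 = 1650545.04675
P_0 = D_1/(1+r)^1 + D_2/(1+r)^2 + D_3/(1+r)^3 + TV/(1+r)^3
    = 48377.44917 + 54681.71935 + 61807.52566 + 1303003.55109 = 1467870.24526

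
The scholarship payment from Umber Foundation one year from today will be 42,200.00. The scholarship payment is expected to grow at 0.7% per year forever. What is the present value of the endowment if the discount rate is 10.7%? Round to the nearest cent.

Growing perpetuity: P = D₁ / (r − g) = 42,200.0000 / (0.107 − 0.007) = 422,000.00

422000.00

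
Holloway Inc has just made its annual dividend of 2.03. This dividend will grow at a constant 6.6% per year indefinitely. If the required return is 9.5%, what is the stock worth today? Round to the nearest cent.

D₁ = D₀ × (1 + g) = 2.03 × 1.066 = 2.1640
Growing perpetuity: P = D₁ / (r − g) = 2.1640 / (0.095 − 0.066) = 74.62

74.62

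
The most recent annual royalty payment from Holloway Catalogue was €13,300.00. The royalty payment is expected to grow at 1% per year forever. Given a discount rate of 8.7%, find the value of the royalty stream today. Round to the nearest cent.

€174454.55

D₁ = D₀ × (1 + g) = €13,300.00 × 1.01 = €13,433.0000
Growing perpetuity: P = D₁ / (r − g) = €13,433.0000 / (0.087 − 0.01) = €174,454.55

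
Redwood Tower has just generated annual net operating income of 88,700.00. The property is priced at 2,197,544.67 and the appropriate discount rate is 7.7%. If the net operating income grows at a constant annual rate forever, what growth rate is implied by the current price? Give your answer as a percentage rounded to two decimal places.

P = D₀(1+g)/(r−g) ⇒ P(r−g) = D₀(1+g) ⇒ g(P+D₀) = P·r − D₀
g = (P·r − D₀)/(P + D₀) = (2,197,544.67×0.077 − 88,700.00) / (2,197,544.67 + 88,700.00) = 0.035215

3.52%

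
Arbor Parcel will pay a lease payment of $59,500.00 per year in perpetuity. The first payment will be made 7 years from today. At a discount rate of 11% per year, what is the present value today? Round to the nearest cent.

Value at end of year 6: C / r = $59,500.00 / 0.11 = $540,909.0909
Discount to today: PV = $540,909.0909 / (1 + 0.11)^6 = $540,909.0909 / 1.870415 = $289,192.09

$289192.09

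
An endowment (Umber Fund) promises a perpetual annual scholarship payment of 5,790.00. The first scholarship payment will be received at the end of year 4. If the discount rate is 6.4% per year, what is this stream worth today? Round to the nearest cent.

75105.84

Value at end of year 3: C / r = 5,790.00 / 0.064 = 90,468.7500
Discount to today: PV = 90,468.7500 / (1 + 0.064)^3 = 90,468.7500 / 1.204550 = 75,105.84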